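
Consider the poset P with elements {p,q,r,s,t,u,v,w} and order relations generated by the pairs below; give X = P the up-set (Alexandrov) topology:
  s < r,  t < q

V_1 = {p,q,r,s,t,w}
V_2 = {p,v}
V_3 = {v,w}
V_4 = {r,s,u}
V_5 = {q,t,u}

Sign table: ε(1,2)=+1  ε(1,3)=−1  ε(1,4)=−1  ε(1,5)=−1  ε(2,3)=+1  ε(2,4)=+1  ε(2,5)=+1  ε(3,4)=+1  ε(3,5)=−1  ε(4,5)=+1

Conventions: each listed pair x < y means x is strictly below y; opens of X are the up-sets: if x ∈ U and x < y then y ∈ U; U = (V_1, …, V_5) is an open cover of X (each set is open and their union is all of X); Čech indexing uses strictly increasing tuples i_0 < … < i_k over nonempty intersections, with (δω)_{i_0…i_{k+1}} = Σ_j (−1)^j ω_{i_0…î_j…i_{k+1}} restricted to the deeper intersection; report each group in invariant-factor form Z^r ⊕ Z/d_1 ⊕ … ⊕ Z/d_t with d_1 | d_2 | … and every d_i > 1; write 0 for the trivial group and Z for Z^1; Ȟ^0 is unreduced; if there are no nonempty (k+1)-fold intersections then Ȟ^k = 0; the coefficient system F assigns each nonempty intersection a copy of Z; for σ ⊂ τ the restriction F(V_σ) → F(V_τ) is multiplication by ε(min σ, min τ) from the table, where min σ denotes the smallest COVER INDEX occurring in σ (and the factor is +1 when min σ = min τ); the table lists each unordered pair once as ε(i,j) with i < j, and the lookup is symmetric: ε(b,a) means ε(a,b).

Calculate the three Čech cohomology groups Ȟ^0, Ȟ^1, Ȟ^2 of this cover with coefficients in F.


nerve simplices:
  V12={p} V13={w} V14={r,s} V15={q,t} V23={v} V45={u}
C dims 5,6; δ0: rk 5, SNF 1^4·2
degree 0: 5−5−0 = 0 → Ȟ^0 ≅ 0
degree 1: 6−0−5 = 1 plus torsion [2] → Ȟ^1 ≅ Z ⊕ Z/2
degree 2: 0−0−0 = 0 → Ȟ^2 ≅ 0

Ȟ^0 = 0, Ȟ^1 = Z ⊕ Z/2, Ȟ^2 = 0


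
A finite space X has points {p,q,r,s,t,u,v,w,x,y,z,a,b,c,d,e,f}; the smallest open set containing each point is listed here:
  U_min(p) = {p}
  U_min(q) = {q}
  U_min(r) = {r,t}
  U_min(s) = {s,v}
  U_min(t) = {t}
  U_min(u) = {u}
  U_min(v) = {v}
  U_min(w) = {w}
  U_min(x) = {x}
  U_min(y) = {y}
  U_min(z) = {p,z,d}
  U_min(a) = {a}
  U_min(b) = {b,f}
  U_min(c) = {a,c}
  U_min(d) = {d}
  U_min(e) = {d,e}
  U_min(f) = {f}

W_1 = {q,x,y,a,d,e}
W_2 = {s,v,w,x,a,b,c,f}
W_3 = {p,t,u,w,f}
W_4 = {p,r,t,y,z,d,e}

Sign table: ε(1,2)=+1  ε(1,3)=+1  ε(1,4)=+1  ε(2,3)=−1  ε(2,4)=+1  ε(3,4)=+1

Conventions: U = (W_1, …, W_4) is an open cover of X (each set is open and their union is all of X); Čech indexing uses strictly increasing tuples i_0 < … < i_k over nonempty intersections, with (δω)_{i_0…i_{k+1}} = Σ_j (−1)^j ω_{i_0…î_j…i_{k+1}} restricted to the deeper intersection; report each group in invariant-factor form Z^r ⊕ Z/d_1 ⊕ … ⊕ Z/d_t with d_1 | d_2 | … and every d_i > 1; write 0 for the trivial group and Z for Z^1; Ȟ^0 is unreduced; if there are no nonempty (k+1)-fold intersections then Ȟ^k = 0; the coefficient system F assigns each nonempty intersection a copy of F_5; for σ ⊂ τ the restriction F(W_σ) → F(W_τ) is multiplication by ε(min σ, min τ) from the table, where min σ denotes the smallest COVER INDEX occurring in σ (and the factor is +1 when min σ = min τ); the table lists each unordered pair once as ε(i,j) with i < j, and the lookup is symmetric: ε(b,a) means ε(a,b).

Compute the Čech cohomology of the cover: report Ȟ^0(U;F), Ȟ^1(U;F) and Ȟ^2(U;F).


Ȟ^0 ≅ 0, Ȟ^1 ≅ 0 and Ȟ^2 ≅ 0

nonempty overlaps:
  W12={x,a} W14={y,d,e} W23={w,f} W34={p,t}
C dims 4,4; δ0: rk_F5 4
degree 0: 4−4−0 = 0 → Ȟ^0 ≅ 0
degree 1: 4−0−4 = 0 → Ȟ^1 ≅ 0
degree 2: 0−0−0 = 0 → Ȟ^2 ≅ 0


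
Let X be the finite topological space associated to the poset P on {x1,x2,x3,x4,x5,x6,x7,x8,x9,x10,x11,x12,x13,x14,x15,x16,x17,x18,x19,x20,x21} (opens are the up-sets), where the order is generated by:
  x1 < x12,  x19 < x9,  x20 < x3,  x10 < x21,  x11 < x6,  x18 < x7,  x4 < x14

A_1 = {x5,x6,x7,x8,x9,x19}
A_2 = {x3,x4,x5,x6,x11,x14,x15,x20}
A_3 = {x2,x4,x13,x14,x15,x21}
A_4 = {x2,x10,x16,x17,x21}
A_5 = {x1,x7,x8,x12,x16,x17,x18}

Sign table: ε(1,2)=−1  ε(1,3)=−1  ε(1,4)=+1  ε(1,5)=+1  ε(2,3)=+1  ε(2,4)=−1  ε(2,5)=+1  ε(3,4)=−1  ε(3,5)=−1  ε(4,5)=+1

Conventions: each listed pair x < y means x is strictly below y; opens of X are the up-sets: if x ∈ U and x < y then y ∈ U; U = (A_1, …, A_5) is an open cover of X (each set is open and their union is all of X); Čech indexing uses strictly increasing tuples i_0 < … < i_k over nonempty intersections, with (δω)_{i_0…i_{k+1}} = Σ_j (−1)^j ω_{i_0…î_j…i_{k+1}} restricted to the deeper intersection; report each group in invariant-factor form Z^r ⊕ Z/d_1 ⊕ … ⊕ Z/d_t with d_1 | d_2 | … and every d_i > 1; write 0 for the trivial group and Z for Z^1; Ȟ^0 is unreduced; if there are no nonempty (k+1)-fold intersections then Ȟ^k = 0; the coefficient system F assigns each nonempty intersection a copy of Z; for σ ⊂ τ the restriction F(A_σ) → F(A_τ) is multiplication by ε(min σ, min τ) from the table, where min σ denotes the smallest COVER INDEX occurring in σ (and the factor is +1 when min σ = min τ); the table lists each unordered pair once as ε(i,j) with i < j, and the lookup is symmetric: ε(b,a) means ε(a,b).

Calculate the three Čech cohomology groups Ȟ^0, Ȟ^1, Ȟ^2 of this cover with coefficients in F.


nonempty intersections:
  A12={x5,x6} A15={x7,x8} A23={x4,x14,x15} A34={x2,x21} A45={x16,x17}
C dims 5,5; δ0: rk 4, SNF 1^4
Ȟ^0: (5−4)−0=1 ⇒ Z
Ȟ^1: (5−0)−4=1 ⇒ Z
Ȟ^2: (0−0)−0=0 ⇒ 0

Ȟ^0(U;F) ≅ Z, Ȟ^1(U;F) ≅ Z, Ȟ^2(U;F) ≅ 0


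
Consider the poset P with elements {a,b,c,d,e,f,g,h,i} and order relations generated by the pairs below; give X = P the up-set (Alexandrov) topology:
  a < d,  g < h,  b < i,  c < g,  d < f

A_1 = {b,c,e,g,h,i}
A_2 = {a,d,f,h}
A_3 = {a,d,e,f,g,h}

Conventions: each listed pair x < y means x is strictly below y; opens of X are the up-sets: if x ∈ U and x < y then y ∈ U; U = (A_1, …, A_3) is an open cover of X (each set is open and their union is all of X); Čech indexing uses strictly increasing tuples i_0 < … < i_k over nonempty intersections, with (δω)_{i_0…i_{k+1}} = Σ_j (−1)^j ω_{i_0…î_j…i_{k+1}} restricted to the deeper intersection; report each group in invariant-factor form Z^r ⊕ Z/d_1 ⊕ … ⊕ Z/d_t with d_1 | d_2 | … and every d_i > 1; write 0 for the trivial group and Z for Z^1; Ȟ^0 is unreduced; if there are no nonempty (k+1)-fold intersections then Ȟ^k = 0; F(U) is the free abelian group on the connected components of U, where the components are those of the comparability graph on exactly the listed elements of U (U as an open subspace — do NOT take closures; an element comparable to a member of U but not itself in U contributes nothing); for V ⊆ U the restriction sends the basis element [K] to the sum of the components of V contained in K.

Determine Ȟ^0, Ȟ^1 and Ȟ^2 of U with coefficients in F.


Ȟ^0 ≅ Z^4, Ȟ^1 ≅ 0, Ȟ^2 ≅ 0

intersection data:
  A12={h} A13={e,g,h} A23={a,d,f,h}
  A123={h}
components per intersection:
  A1: {b,i} {c,g,h} {e}
  A2: {a,d,f} {h}
  A3: {a,d,f} {e} {g,h}
  A12: {h}
  A13: {e} {g,h}
  A23: {a,d,f} {h}
  A123: {h}
C dims 8,5,1; δ0: rk 4, SNF 1^4; δ1: rk 1, SNF 1^1
Ȟ^0 = (8 − 4) − 0 = 4, so Ȟ^0 ≅ Z^4
Ȟ^1 = (5 − 1) − 4 = 0, so Ȟ^1 ≅ 0
Ȟ^2 = (1 − 0) − 1 = 0, so Ȟ^2 ≅ 0


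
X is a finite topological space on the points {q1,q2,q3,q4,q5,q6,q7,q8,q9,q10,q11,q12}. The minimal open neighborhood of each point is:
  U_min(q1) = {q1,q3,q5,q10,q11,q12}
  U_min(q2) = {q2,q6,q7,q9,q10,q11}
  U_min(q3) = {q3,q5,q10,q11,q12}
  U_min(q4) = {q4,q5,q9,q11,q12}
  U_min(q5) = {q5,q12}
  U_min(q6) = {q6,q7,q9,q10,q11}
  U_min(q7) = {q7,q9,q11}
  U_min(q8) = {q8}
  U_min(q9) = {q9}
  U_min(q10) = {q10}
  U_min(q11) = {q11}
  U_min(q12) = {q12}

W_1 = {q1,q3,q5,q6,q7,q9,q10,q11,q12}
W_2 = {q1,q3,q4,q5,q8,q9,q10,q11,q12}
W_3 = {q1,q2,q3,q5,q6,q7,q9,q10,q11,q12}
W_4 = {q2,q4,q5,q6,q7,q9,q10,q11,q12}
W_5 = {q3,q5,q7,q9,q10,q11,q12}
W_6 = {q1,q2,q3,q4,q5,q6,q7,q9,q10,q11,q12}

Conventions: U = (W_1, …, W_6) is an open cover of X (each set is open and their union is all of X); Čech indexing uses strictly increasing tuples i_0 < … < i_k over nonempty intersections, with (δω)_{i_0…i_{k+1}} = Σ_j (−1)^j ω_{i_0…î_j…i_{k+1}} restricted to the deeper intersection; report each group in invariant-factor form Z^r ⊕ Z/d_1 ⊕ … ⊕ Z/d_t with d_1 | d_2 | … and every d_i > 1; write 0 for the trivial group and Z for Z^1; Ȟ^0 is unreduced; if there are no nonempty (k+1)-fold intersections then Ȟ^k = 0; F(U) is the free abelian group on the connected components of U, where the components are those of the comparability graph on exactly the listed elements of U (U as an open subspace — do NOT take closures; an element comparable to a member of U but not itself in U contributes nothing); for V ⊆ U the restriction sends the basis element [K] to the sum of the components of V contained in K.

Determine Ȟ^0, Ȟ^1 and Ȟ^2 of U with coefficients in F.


nerve simplices:
  W12={q1,q3,q5,q9,q10,q11,q12} W13={q1,q3,q5,q6,q7,q9,q10,q11,q12} W14={q5,q6,q7,q9,q10,q11,q12} W15={q3,q5,q7,q9,q10,q11,q12} W16={q1,q3,q5,q6,q7,q9,q10,q11,q12} W23={q1,q3,q5,q9,q10,q11,q12} W24={q4,q5,q9,q10,q11,q12} W25={q3,q5,q9,q10,q11,q12} W26={q1,q3,q4,q5,q9,q10,q11,q12} W34={q2,q5,q6,q7,q9,q10,q11,q12} W35={q3,q5,q7,q9,q10,q11,q12} W36={q1,q2,q3,q5,q6,q7,q9,q10,q11,q12} W45={q5,q7,q9,q10,q11,q12} W46={q2,q4,q5,q6,q7,q9,q10,q11,q12} W56={q3,q5,q7,q9,q10,q11,q12}
  W123={q1,q3,q5,q9,q10,q11,q12} W124={q5,q9,q10,q11,q12} W125={q3,q5,q9,q10,q11,q12} W126={q1,q3,q5,q9,q10,q11,q12} W134={q5,q6,q7,q9,q10,q11,q12} W135={q3,q5,q7,q9,q10,q11,q12} W136={q1,q3,q5,q6,q7,q9,q10,q11,q12} W145={q5,q7,q9,q10,q11,q12} W146={q5,q6,q7,q9,q10,q11,q12} W156={q3,q5,q7,q9,q10,q11,q12} W234={q5,q9,q10,q11,q12} W235={q3,q5,q9,q10,q11,q12} W236={q1,q3,q5,q9,q10,q11,q12} W245={q5,q9,q10,q11,q12} W246={q4,q5,q9,q10,q11,q12} W256={q3,q5,q9,q10,q11,q12} W345={q5,q7,q9,q10,q11,q12} W346={q2,q5,q6,q7,q9,q10,q11,q12} W356={q3,q5,q7,q9,q10,q11,q12} W456={q5,q7,q9,q10,q11,q12}
  W1234={q5,q9,q10,q11,q12} W1235={q3,q5,q9,q10,q11,q12} W1236={q1,q3,q5,q9,q10,q11,q12} W1245={q5,q9,q10,q11,q12} W1246={q5,q9,q10,q11,q12} W1256={q3,q5,q9,q10,q11,q12} W1345={q5,q7,q9,q10,q11,q12} W1346={q5,q6,q7,q9,q10,q11,q12} W1356={q3,q5,q7,q9,q10,q11,q12} W1456={q5,q7,q9,q10,q11,q12} W2345={q5,q9,q10,q11,q12} W2346={q5,q9,q10,q11,q12} W2356={q3,q5,q9,q10,q11,q12} W2456={q5,q9,q10,q11,q12} W3456={q5,q7,q9,q10,q11,q12}
  W12345={q5,q9,q10,q11,q12} W12346={q5,q9,q10,q11,q12} W12356={q3,q5,q9,q10,q11,q12} W12456={q5,q9,q10,q11,q12} W13456={q5,q7,q9,q10,q11,q12} W23456={q5,q9,q10,q11,q12}
  W123456={q5,q9,q10,q11,q12}
components per intersection:
  W1: {q1,q3,q5,q6,q7,q9,q10,q11,q12}
  W2: {q1,q3,q4,q5,q9,q10,q11,q12} {q8}
  W3: {q1,q2,q3,q5,q6,q7,q9,q10,q11,q12}
  W4: {q2,q4,q5,q6,q7,q9,q10,q11,q12}
  W5: {q3,q5,q7,q9,q10,q11,q12}
  W6: {q1,q2,q3,q4,q5,q6,q7,q9,q10,q11,q12}
  W12: {q1,q3,q5,q10,q11,q12} {q9}
  W13: {q1,q3,q5,q6,q7,q9,q10,q11,q12}
  W14: {q5,q12} {q6,q7,q9,q10,q11}
  W15: {q3,q5,q7,q9,q10,q11,q12}
  W16: {q1,q3,q5,q6,q7,q9,q10,q11,q12}
  W23: {q1,q3,q5,q10,q11,q12} {q9}
  W24: {q4,q5,q9,q11,q12} {q10}
  W25: {q3,q5,q10,q11,q12} {q9}
  W26: {q1,q3,q4,q5,q9,q10,q11,q12}
  W34: {q2,q6,q7,q9,q10,q11} {q5,q12}
  W35: {q3,q5,q7,q9,q10,q11,q12}
  W36: {q1,q2,q3,q5,q6,q7,q9,q10,q11,q12}
  W45: {q5,q12} {q7,q9,q11} {q10}
  W46: {q2,q4,q5,q6,q7,q9,q10,q11,q12}
  W56: {q3,q5,q7,q9,q10,q11,q12}
  W123: {q1,q3,q5,q10,q11,q12} {q9}
  W124: {q5,q12} {q9} {q10} {q11}
  W125: {q3,q5,q10,q11,q12} {q9}
  W126: {q1,q3,q5,q10,q11,q12} {q9}
  W134: {q5,q12} {q6,q7,q9,q10,q11}
  W135: {q3,q5,q7,q9,q10,q11,q12}
  W136: {q1,q3,q5,q6,q7,q9,q10,q11,q12}
  W145: {q5,q12} {q7,q9,q11} {q10}
  W146: {q5,q12} {q6,q7,q9,q10,q11}
  W156: {q3,q5,q7,q9,q10,q11,q12}
  W234: {q5,q12} {q9} {q10} {q11}
  W235: {q3,q5,q10,q11,q12} {q9}
  W236: {q1,q3,q5,q10,q11,q12} {q9}
  W245: {q5,q12} {q9} {q10} {q11}
  W246: {q4,q5,q9,q11,q12} {q10}
  W256: {q3,q5,q10,q11,q12} {q9}
  W345: {q5,q12} {q7,q9,q11} {q10}
  W346: {q2,q6,q7,q9,q10,q11} {q5,q12}
  W356: {q3,q5,q7,q9,q10,q11,q12}
  W456: {q5,q12} {q7,q9,q11} {q10}
  W1234: {q5,q12} {q9} {q10} {q11}
  W1235: {q3,q5,q10,q11,q12} {q9}
  W1236: {q1,q3,q5,q10,q11,q12} {q9}
  W1245: {q5,q12} {q9} {q10} {q11}
  W1246: {q5,q12} {q9} {q10} {q11}
  W1256: {q3,q5,q10,q11,q12} {q9}
  W1345: {q5,q12} {q7,q9,q11} {q10}
  W1346: {q5,q12} {q6,q7,q9,q10,q11}
  W1356: {q3,q5,q7,q9,q10,q11,q12}
  W1456: {q5,q12} {q7,q9,q11} {q10}
  W2345: {q5,q12} {q9} {q10} {q11}
  W2346: {q5,q12} {q9} {q10} {q11}
  W2356: {q3,q5,q10,q11,q12} {q9}
  W2456: {q5,q12} {q9} {q10} {q11}
  W3456: {q5,q12} {q7,q9,q11} {q10}
  W12345: {q5,q12} {q9} {q10} {q11}
  W12346: {q5,q12} {q9} {q10} {q11}
  W12356: {q3,q5,q10,q11,q12} {q9}
  W12456: {q5,q12} {q9} {q10} {q11}
  W13456: {q5,q12} {q7,q9,q11} {q10}
  W23456: {q5,q12} {q9} {q10} {q11}
  W123456: {q5,q12} {q9} {q10} {q11}
C dims 7,23,45,44; δ0: rk 5, SNF 1^5; δ1: rk 18, SNF 1^18; δ2: rk 27, SNF 1^27
degree 0: 7−5−0 = 2 → Ȟ^0 ≅ Z^2
degree 1: 23−18−5 = 0 → Ȟ^1 ≅ 0
degree 2: 45−27−18 = 0 → Ȟ^2 ≅ 0

Ȟ^0 ≅ Z^2; Ȟ^1 ≅ 0; Ȟ^2 ≅ 0


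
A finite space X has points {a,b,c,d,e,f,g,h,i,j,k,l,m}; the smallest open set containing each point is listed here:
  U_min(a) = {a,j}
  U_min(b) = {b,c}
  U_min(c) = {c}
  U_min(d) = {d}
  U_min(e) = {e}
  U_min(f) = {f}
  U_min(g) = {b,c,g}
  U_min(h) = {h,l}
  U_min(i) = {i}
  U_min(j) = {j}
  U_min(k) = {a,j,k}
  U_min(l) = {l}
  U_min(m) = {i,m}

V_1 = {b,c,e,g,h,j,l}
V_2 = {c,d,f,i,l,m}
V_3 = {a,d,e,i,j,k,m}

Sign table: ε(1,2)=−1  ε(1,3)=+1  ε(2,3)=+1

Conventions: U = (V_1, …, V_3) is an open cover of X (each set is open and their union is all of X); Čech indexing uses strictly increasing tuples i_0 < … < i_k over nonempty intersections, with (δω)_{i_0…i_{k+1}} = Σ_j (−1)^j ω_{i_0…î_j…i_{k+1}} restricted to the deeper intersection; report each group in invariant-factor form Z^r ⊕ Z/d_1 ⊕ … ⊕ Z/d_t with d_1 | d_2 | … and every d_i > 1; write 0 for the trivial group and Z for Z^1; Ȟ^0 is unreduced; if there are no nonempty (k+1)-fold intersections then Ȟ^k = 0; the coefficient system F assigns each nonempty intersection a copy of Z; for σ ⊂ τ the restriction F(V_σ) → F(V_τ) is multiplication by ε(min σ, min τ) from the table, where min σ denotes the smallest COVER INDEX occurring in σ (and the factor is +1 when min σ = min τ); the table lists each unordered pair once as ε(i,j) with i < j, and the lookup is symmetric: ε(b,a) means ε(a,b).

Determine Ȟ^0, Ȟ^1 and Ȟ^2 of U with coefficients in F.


nonempty overlaps:
  V12={c,l} V13={e,j} V23={d,i,m}
C dims 3,3; δ0: rk 3, SNF 1^2·2
degree 0: 3−3−0 = 0 → Ȟ^0 ≅ 0
degree 1: 3−0−3 = 0 plus torsion [2] → Ȟ^1 ≅ Z/2
degree 2: 0−0−0 = 0 → Ȟ^2 ≅ 0

Ȟ^0 ≅ 0, Ȟ^1 ≅ Z/2, Ȟ^2 ≅ 0


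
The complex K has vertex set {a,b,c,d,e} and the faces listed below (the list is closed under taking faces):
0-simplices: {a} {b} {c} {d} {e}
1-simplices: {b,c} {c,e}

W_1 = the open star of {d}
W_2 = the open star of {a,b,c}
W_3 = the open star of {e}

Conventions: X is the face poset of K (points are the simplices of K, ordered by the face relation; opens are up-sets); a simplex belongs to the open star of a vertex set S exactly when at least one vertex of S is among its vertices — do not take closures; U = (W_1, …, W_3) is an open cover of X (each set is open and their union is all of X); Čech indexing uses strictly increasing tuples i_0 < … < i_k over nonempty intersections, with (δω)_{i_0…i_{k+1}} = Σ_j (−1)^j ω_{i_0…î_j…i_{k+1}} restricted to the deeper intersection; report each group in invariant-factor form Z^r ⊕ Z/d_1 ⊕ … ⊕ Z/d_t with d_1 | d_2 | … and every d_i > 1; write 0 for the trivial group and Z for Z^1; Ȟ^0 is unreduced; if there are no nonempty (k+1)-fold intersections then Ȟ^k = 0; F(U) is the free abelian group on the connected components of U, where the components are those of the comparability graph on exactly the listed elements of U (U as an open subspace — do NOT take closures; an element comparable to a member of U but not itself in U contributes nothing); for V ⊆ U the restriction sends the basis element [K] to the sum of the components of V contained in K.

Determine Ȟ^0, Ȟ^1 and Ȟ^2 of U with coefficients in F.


intersection data:
  W1={{d}} W2={{a},{b},{c},{b,c},{c,e}} W3={{e},{c,e}}
  W23={{c,e}}
components per intersection:
  W1: {{d}}
  W2: {{a}} {{b},{c},{b,c},{c,e}}
  W3: {{e},{c,e}}
  W23: {{c,e}}
C dims 4,1; δ0: rk 1, SNF 1^1
Ȟ^0 = (4 − 1) − 0 = 3, so Ȟ^0 ≅ Z^3
Ȟ^1 = (1 − 0) − 1 = 0, so Ȟ^1 ≅ 0
Ȟ^2 = (0 − 0) − 0 = 0, so Ȟ^2 ≅ 0

Ȟ^0(U;F) ≅ Z^3, Ȟ^1(U;F) ≅ 0 and Ȟ^2(U;F) ≅ 0


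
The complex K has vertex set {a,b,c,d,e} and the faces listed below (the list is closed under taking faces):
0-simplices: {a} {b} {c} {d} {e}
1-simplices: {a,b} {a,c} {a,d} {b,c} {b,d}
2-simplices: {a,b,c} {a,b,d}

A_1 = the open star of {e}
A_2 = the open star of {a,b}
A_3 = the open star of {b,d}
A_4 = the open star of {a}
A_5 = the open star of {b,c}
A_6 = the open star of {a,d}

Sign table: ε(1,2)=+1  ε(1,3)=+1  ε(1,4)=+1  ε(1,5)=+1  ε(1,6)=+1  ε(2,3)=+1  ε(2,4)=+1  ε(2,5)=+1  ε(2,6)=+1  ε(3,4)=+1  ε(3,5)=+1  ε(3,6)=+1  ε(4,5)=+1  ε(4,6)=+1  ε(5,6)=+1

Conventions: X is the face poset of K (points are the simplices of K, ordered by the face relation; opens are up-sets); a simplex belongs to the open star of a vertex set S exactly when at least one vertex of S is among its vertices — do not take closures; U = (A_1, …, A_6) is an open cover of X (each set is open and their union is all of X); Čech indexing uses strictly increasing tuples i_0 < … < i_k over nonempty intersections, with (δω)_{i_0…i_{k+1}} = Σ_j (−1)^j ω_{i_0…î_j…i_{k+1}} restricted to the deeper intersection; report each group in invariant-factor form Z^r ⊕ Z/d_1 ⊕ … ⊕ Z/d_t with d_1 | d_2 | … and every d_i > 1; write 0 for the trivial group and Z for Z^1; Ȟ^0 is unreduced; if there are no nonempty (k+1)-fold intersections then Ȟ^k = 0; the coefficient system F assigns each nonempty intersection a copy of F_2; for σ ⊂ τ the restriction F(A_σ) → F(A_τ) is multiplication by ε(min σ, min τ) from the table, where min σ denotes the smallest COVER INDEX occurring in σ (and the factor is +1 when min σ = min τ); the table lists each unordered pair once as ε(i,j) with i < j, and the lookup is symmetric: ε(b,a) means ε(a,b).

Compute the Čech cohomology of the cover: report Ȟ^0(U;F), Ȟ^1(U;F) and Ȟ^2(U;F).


nerve of the cover:
  A1={{e}} A2={{a},{b},{a,b},{a,c},{a,d},{b,c},{b,d},{a,b,c},{a,b,d}} A3={{b},{d},{a,b},{a,d},{b,c},{b,d},{a,b,c},{a,b,d}} A4={{a},{a,b},{a,c},{a,d},{a,b,c},{a,b,d}} A5={{b},{c},{a,b},{a,c},{b,c},{b,d},{a,b,c},{a,b,d}} A6={{a},{d},{a,b},{a,c},{a,d},{b,d},{a,b,c},{a,b,d}}
  A23={{b},{a,b},{a,d},{b,c},{b,d},{a,b,c},{a,b,d}} A24={{a},{a,b},{a,c},{a,d},{a,b,c},{a,b,d}} A25={{b},{a,b},{a,c},{b,c},{b,d},{a,b,c},{a,b,d}} A26={{a},{a,b},{a,c},{a,d},{b,d},{a,b,c},{a,b,d}} A34={{a,b},{a,d},{a,b,c},{a,b,d}} A35={{b},{a,b},{b,c},{b,d},{a,b,c},{a,b,d}} A36={{d},{a,b},{a,d},{b,d},{a,b,c},{a,b,d}} A45={{a,b},{a,c},{a,b,c},{a,b,d}} A46={{a},{a,b},{a,c},{a,d},{a,b,c},{a,b,d}} A56={{a,b},{a,c},{b,d},{a,b,c},{a,b,d}}
  A234={{a,b},{a,d},{a,b,c},{a,b,d}} A235={{b},{a,b},{b,c},{b,d},{a,b,c},{a,b,d}} A236={{a,b},{a,d},{b,d},{a,b,c},{a,b,d}} A245={{a,b},{a,c},{a,b,c},{a,b,d}} A246={{a},{a,b},{a,c},{a,d},{a,b,c},{a,b,d}} A256={{a,b},{a,c},{b,d},{a,b,c},{a,b,d}} A345={{a,b},{a,b,c},{a,b,d}} A346={{a,b},{a,d},{a,b,c},{a,b,d}} A356={{a,b},{b,d},{a,b,c},{a,b,d}} A456={{a,b},{a,c},{a,b,c},{a,b,d}}
  A2345={{a,b},{a,b,c},{a,b,d}} A2346={{a,b},{a,d},{a,b,c},{a,b,d}} A2356={{a,b},{b,d},{a,b,c},{a,b,d}} A2456={{a,b},{a,c},{a,b,c},{a,b,d}} A3456={{a,b},{a,b,c},{a,b,d}}
  A23456={{a,b},{a,b,c},{a,b,d}}
C dims 6,10,10,5; δ0: rk_F2 4; δ1: rk_F2 6; δ2: rk_F2 4
Ȟ^0 = (6 − 4) − 0 = 2, so Ȟ^0 ≅ Z/2 ⊕ Z/2
Ȟ^1 = (10 − 6) − 4 = 0, so Ȟ^1 ≅ 0
Ȟ^2 = (10 − 4) − 6 = 0, so Ȟ^2 ≅ 0

Ȟ^0 = Z/2 ⊕ Z/2,  Ȟ^1 = 0,  Ȟ^2 = 0


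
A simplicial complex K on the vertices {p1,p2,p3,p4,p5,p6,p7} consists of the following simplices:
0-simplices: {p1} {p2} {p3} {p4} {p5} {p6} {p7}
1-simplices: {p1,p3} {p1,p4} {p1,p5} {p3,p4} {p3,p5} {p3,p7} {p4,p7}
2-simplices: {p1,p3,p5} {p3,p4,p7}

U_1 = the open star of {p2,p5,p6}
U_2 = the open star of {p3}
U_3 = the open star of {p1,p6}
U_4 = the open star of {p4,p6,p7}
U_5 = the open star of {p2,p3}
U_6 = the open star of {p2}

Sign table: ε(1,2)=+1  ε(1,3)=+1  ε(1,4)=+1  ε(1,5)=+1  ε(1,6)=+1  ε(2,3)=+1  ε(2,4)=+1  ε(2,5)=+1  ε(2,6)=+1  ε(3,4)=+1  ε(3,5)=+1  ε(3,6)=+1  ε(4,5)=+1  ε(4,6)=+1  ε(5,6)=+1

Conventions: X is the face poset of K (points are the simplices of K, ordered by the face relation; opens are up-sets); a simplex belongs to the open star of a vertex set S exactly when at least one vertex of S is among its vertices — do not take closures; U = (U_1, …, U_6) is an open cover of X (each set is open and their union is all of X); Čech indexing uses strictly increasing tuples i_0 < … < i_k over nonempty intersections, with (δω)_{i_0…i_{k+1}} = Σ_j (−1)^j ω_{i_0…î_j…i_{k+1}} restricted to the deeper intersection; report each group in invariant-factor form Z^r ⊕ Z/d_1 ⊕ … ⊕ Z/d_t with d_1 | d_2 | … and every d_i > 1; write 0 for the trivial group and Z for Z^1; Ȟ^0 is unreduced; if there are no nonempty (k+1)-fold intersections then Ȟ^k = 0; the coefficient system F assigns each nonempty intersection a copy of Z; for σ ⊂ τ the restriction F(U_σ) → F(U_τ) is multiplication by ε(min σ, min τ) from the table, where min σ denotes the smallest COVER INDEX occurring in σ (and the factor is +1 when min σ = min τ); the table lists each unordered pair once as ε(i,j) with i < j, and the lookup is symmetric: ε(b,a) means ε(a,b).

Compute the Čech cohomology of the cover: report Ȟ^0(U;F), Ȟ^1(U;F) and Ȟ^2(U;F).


cover nerve:
  U1={{p2},{p5},{p6},{p1,p5},{p3,p5},{p1,p3,p5}} U2={{p3},{p1,p3},{p3,p4},{p3,p5},{p3,p7},{p1,p3,p5},{p3,p4,p7}} U3={{p1},{p6},{p1,p3},{p1,p4},{p1,p5},{p1,p3,p5}} U4={{p4},{p6},{p7},{p1,p4},{p3,p4},{p3,p7},{p4,p7},{p3,p4,p7}} U5={{p2},{p3},{p1,p3},{p3,p4},{p3,p5},{p3,p7},{p1,p3,p5},{p3,p4,p7}} U6={{p2}}
  U12={{p3,p5},{p1,p3,p5}} U13={{p6},{p1,p5},{p1,p3,p5}} U14={{p6}} U15={{p2},{p3,p5},{p1,p3,p5}} U16={{p2}} U23={{p1,p3},{p1,p3,p5}} U24={{p3,p4},{p3,p7},{p3,p4,p7}} U25={{p3},{p1,p3},{p3,p4},{p3,p5},{p3,p7},{p1,p3,p5},{p3,p4,p7}} U34={{p6},{p1,p4}} U35={{p1,p3},{p1,p3,p5}} U45={{p3,p4},{p3,p7},{p3,p4,p7}} U56={{p2}}
  U123={{p1,p3,p5}} U125={{p3,p5},{p1,p3,p5}} U134={{p6}} U135={{p1,p3,p5}} U156={{p2}} U235={{p1,p3},{p1,p3,p5}} U245={{p3,p4},{p3,p7},{p3,p4,p7}}
  U1235={{p1,p3,p5}}
C dims 6,12,7,1; δ0: rk 5, SNF 1^5; δ1: rk 6, SNF 1^6; δ2: rk 1, SNF 1^1
Ȟ^0: (6−5)−0=1 ⇒ Z
Ȟ^1: (12−6)−5=1 ⇒ Z
Ȟ^2: (7−1)−6=0 ⇒ 0

Ȟ^0(U;F) ≅ Z, Ȟ^1(U;F) ≅ Z, Ȟ^2(U;F) ≅ 0


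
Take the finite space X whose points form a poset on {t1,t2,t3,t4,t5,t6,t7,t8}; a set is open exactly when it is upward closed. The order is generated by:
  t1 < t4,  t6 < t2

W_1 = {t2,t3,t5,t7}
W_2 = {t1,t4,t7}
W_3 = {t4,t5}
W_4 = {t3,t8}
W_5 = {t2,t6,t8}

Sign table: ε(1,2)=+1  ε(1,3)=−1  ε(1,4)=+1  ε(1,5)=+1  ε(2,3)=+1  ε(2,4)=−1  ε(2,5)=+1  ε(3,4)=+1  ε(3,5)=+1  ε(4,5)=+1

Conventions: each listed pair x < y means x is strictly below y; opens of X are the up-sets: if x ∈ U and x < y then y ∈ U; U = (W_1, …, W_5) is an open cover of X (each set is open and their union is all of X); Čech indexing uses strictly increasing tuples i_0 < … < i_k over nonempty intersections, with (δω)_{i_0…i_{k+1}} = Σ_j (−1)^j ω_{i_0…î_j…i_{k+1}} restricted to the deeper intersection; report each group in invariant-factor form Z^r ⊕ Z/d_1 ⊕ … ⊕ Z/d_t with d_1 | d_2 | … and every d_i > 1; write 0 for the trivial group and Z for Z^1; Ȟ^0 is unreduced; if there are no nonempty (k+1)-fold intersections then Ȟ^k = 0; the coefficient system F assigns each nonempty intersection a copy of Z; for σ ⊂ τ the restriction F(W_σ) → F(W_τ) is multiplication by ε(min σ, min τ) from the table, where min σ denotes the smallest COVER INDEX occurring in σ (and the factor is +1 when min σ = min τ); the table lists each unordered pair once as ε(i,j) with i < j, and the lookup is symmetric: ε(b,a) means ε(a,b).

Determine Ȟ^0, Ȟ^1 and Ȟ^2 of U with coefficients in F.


Ȟ^0 ≅ 0, Ȟ^1 ≅ Z ⊕ Z/2, Ȟ^2 ≅ 0

nonempty intersections:
  W12={t7} W13={t5} W14={t3} W15={t2} W23={t4} W45={t8}
C dims 5,6; δ0: rk 5, SNF 1^4·2
Ȟ^0: (5−5)−0=0 ⇒ 0
Ȟ^1: (6−0)−5=1 plus torsion [2] ⇒ Z ⊕ Z/2
Ȟ^2: (0−0)−0=0 ⇒ 0


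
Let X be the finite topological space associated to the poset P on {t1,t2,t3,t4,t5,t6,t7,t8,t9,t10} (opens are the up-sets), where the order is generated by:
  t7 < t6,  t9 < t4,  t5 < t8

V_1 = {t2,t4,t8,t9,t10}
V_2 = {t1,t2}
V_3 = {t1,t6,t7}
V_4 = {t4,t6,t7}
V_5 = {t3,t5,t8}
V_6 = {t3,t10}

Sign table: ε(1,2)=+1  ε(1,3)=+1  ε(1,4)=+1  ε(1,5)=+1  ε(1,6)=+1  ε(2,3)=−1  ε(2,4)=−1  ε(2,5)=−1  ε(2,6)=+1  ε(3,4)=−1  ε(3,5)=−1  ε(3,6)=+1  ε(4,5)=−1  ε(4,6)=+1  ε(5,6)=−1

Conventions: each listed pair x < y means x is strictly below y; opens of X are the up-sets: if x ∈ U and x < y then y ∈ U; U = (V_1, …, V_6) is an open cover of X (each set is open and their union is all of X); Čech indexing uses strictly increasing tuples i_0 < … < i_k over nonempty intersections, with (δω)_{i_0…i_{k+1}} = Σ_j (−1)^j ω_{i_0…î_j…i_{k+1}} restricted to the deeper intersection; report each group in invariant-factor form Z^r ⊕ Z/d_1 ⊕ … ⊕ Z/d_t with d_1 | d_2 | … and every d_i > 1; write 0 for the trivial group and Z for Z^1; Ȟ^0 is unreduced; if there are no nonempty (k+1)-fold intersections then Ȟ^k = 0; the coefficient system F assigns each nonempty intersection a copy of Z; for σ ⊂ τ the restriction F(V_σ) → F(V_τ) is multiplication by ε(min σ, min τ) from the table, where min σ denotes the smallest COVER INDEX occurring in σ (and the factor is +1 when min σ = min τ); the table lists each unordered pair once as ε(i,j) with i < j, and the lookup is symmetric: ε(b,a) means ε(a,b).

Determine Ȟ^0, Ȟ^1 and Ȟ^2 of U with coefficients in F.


intersection data:
  V12={t2} V14={t4} V15={t8} V16={t10} V23={t1} V34={t6,t7} V56={t3}
C dims 6,7; δ0: rk 6, SNF 1^5·2
Ȟ^0 = (6 − 6) − 0 = 0, so Ȟ^0 ≅ 0
Ȟ^1 = (7 − 0) − 6 = 1 plus torsion [2], so Ȟ^1 ≅ Z ⊕ Z/2
Ȟ^2 = (0 − 0) − 0 = 0, so Ȟ^2 ≅ 0

Ȟ^0 = 0,  Ȟ^1 = Z ⊕ Z/2,  Ȟ^2 = 0


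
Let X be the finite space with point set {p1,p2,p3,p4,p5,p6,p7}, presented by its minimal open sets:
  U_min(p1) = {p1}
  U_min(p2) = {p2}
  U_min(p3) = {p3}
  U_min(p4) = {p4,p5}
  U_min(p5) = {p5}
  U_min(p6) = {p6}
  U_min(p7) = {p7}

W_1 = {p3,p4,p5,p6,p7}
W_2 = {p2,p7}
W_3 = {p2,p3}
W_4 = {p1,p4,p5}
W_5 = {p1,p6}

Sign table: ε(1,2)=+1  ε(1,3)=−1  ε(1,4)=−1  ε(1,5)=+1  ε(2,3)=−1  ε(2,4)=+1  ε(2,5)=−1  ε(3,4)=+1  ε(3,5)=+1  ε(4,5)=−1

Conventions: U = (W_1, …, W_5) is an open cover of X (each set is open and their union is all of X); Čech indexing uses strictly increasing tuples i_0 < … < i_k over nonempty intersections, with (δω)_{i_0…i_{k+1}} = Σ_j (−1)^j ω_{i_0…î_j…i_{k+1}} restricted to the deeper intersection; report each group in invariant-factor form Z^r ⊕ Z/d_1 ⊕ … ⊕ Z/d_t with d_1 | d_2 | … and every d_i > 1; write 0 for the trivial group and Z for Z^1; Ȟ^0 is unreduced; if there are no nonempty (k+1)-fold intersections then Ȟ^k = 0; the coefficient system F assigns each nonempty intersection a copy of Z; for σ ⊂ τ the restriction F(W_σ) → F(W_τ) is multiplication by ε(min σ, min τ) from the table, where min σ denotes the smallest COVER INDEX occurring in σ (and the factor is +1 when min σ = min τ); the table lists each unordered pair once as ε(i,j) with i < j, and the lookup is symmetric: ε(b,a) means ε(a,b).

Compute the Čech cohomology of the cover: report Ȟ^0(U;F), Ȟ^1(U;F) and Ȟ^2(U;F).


cover nerve:
  W12={p7} W13={p3} W14={p4,p5} W15={p6} W23={p2} W45={p1}
C dims 5,6; δ0: rk 4, SNF 1^4
Ȟ^0: (5−4)−0=1 ⇒ Z
Ȟ^1: (6−0)−4=2 ⇒ Z^2
Ȟ^2: (0−0)−0=0 ⇒ 0

Ȟ^0 = Z,  Ȟ^1 = Z^2,  Ȟ^2 = 0


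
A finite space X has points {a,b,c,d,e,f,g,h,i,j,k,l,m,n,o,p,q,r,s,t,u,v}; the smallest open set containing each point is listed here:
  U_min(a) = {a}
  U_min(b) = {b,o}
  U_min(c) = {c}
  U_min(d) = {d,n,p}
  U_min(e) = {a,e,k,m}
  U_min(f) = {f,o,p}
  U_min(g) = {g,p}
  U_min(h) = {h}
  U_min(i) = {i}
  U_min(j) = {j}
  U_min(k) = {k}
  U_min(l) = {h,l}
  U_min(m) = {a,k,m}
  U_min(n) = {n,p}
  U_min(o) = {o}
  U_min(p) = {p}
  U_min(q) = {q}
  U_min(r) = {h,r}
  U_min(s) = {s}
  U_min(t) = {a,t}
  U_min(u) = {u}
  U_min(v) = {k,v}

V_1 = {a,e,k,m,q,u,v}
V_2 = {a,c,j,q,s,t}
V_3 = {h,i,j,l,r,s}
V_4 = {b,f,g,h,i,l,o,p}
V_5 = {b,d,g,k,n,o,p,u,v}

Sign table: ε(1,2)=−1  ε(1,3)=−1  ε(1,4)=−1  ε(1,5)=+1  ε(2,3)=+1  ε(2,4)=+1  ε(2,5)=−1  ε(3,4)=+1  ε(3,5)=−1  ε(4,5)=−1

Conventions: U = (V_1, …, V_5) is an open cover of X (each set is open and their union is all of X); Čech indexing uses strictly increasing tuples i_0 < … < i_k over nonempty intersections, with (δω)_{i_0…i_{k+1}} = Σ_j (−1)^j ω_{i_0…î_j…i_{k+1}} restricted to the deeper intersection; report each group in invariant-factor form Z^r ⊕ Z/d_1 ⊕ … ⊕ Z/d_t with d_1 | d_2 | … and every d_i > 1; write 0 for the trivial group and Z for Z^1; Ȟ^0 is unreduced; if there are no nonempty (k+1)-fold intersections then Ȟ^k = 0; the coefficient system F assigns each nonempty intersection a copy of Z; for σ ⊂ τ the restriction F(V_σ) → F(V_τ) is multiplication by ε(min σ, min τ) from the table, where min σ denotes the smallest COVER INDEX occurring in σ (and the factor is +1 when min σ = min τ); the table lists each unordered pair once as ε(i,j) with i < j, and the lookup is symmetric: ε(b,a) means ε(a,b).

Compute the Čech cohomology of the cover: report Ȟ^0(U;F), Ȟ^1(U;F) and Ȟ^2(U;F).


Ȟ^0 ≅ Z, Ȟ^1 ≅ Z, Ȟ^2 ≅ 0

nonempty intersections:
  V12={a,q} V15={k,u,v} V23={j,s} V34={h,i,l} V45={b,g,o,p}
C dims 5,5; δ0: rk 4, SNF 1^4
Ȟ^0: (5−4)−0=1 ⇒ Z
Ȟ^1: (5−0)−4=1 ⇒ Z
Ȟ^2: (0−0)−0=0 ⇒ 0


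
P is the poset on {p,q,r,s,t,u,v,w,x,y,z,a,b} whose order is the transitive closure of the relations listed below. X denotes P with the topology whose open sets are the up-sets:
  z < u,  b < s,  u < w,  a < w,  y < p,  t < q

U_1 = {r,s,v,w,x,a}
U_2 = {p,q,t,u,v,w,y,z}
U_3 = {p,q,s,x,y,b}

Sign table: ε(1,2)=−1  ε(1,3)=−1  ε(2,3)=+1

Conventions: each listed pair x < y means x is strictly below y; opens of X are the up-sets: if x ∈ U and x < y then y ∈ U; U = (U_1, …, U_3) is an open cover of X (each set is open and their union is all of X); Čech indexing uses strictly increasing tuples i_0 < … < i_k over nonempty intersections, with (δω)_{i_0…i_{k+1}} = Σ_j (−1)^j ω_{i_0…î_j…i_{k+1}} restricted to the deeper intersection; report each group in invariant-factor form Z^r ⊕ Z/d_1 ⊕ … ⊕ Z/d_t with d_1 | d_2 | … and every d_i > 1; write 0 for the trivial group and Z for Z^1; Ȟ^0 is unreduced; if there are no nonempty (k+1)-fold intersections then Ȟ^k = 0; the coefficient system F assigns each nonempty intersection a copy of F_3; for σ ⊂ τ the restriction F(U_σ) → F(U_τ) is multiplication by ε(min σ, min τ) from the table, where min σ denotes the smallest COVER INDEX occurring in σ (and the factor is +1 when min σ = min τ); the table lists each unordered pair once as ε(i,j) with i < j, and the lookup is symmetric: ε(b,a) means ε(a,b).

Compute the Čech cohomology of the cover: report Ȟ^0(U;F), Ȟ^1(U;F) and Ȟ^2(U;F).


Ȟ^0 ≅ Z/3, Ȟ^1 ≅ Z/3 and Ȟ^2 ≅ 0

cover nerve:
  U12={v,w} U13={s,x} U23={p,q,y}
C dims 3,3; δ0: rk_F3 2
Ȟ^0: (3−2)−0=1 ⇒ Z/3
Ȟ^1: (3−0)−2=1 ⇒ Z/3
Ȟ^2: (0−0)−0=0 ⇒ 0


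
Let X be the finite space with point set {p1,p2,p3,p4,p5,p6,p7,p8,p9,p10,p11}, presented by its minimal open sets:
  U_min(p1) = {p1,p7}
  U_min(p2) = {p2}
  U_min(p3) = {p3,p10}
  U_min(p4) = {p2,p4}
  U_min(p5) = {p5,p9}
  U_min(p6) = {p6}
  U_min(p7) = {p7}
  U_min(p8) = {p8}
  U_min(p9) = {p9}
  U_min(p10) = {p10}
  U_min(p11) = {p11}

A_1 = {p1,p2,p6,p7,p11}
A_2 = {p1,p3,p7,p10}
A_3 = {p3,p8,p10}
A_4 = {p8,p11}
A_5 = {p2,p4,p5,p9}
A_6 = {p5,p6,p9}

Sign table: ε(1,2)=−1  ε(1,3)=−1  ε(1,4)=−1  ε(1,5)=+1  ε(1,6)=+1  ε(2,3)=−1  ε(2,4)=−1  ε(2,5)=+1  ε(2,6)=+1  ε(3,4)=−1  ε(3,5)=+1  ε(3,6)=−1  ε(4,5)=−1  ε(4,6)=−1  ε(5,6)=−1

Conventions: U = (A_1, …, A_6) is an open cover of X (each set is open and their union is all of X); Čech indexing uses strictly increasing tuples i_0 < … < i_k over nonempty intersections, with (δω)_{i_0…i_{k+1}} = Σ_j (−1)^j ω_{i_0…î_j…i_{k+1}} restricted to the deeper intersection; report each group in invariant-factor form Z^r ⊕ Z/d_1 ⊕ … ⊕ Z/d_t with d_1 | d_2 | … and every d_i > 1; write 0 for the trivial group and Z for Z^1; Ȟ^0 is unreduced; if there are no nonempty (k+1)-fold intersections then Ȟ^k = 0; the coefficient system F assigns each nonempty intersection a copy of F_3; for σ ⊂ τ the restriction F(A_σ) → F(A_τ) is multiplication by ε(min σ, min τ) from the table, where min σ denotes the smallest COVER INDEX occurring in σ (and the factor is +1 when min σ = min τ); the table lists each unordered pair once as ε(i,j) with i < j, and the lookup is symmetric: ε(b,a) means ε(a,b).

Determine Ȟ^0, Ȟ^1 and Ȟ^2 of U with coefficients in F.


Ȟ^0 ≅ 0, Ȟ^1 ≅ Z/3, Ȟ^2 ≅ 0

nerve of the cover:
  A12={p1,p7} A14={p11} A15={p2} A16={p6} A23={p3,p10} A34={p8} A56={p5,p9}
C dims 6,7; δ0: rk_F3 6
Ȟ^0 = (6 − 6) − 0 = 0, so Ȟ^0 ≅ 0
Ȟ^1 = (7 − 0) − 6 = 1, so Ȟ^1 ≅ Z/3
Ȟ^2 = (0 − 0) − 0 = 0, so Ȟ^2 ≅ 0


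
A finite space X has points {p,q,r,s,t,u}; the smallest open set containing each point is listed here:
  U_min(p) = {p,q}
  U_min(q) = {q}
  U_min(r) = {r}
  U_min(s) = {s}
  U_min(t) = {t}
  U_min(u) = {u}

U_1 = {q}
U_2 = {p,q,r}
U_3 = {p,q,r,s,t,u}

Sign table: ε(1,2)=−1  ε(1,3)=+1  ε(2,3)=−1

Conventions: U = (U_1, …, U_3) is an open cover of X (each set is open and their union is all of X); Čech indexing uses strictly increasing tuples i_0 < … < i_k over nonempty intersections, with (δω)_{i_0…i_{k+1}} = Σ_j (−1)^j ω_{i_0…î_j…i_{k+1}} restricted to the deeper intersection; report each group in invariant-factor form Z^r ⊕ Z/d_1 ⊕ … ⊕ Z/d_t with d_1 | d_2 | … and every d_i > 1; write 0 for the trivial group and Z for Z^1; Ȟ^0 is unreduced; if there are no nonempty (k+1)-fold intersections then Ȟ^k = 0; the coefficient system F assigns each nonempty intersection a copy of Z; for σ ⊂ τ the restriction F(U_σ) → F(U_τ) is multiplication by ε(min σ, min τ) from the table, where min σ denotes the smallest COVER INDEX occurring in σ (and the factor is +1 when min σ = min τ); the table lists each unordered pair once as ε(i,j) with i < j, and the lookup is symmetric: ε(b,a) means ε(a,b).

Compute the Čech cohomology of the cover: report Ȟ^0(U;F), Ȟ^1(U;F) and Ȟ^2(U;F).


Ȟ^0 ≅ Z,  Ȟ^1 ≅ 0,  Ȟ^2 ≅ 0

cover nerve:
  U12={q} U13={q} U23={p,q,r}
  U123={q}
C dims 3,3,1; δ0: rk 2, SNF 1^2; δ1: rk 1, SNF 1^1
Ȟ^0: (3−2)−0=1 ⇒ Z
Ȟ^1: (3−1)−2=0 ⇒ 0
Ȟ^2: (1−0)−1=0 ⇒ 0


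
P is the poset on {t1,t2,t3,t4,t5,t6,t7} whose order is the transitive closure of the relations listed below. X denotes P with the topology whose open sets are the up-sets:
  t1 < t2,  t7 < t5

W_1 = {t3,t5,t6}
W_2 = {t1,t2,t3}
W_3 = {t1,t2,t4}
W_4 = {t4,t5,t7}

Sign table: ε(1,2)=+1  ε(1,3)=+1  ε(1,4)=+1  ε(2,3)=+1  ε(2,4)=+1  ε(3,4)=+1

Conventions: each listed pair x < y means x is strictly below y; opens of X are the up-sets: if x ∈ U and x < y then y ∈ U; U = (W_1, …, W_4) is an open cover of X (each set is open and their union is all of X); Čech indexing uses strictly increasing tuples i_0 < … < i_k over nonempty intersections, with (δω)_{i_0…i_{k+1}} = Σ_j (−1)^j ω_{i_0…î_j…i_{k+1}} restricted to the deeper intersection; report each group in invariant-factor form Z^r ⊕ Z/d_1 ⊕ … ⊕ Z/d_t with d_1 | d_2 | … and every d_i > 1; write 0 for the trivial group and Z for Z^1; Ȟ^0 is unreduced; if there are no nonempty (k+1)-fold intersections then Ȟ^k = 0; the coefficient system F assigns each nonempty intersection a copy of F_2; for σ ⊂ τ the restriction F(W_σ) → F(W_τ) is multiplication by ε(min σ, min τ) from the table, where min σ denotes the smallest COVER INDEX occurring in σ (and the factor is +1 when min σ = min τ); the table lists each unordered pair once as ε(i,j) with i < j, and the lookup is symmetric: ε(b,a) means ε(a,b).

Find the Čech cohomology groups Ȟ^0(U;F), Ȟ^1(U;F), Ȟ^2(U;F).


nerve simplices:
  W12={t3} W14={t5} W23={t1,t2} W34={t4}
C dims 4,4; δ0: rk_F2 3
degree 0: 4−3−0 = 1 → Ȟ^0 ≅ Z/2
degree 1: 4−0−3 = 1 → Ȟ^1 ≅ Z/2
degree 2: 0−0−0 = 0 → Ȟ^2 ≅ 0

Ȟ^0 ≅ Z/2; Ȟ^1 ≅ Z/2; Ȟ^2 ≅ 0


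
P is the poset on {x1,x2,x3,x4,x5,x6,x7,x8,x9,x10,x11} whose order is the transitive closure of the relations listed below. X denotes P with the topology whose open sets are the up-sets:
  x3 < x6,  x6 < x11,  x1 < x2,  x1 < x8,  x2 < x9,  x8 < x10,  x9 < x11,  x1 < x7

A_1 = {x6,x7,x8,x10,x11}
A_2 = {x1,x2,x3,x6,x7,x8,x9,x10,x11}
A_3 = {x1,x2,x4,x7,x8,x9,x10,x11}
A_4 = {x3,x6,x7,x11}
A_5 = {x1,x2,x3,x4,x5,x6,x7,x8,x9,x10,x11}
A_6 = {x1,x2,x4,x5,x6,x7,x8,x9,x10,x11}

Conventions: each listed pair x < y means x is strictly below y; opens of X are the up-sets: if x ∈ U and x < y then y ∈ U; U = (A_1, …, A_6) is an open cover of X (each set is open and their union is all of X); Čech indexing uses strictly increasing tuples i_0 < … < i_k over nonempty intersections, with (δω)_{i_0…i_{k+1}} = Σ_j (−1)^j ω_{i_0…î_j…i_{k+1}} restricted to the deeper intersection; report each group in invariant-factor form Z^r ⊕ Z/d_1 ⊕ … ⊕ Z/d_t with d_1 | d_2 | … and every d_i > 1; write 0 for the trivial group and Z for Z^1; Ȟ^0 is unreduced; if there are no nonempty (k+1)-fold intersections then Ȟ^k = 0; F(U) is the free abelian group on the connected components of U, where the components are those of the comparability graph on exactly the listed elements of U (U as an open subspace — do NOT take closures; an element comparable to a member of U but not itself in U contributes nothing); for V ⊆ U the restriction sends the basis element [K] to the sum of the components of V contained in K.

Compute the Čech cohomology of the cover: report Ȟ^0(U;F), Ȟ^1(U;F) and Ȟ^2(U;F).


nonempty intersections:
  A12={x6,x7,x8,x10,x11} A13={x7,x8,x10,x11} A14={x6,x7,x11} A15={x6,x7,x8,x10,x11} A16={x6,x7,x8,x10,x11} A23={x1,x2,x7,x8,x9,x10,x11} A24={x3,x6,x7,x11} A25={x1,x2,x3,x6,x7,x8,x9,x10,x11} A26={x1,x2,x6,x7,x8,x9,x10,x11} A34={x7,x11} A35={x1,x2,x4,x7,x8,x9,x10,x11} A36={x1,x2,x4,x7,x8,x9,x10,x11} A45={x3,x6,x7,x11} A46={x6,x7,x11} A56={x1,x2,x4,x5,x6,x7,x8,x9,x10,x11}
  A123={x7,x8,x10,x11} A124={x6,x7,x11} A125={x6,x7,x8,x10,x11} A126={x6,x7,x8,x10,x11} A134={x7,x11} A135={x7,x8,x10,x11} A136={x7,x8,x10,x11} A145={x6,x7,x11} A146={x6,x7,x11} A156={x6,x7,x8,x10,x11} A234={x7,x11} A235={x1,x2,x7,x8,x9,x10,x11} A236={x1,x2,x7,x8,x9,x10,x11} A245={x3,x6,x7,x11} A246={x6,x7,x11} A256={x1,x2,x6,x7,x8,x9,x10,x11} A345={x7,x11} A346={x7,x11} A356={x1,x2,x4,x7,x8,x9,x10,x11} A456={x6,x7,x11}
  A1234={x7,x11} A1235={x7,x8,x10,x11} A1236={x7,x8,x10,x11} A1245={x6,x7,x11} A1246={x6,x7,x11} A1256={x6,x7,x8,x10,x11} A1345={x7,x11} A1346={x7,x11} A1356={x7,x8,x10,x11} A1456={x6,x7,x11} A2345={x7,x11} A2346={x7,x11} A2356={x1,x2,x7,x8,x9,x10,x11} A2456={x6,x7,x11} A3456={x7,x11}
  A12345={x7,x11} A12346={x7,x11} A12356={x7,x8,x10,x11} A12456={x6,x7,x11} A13456={x7,x11} A23456={x7,x11}
  A123456={x7,x11}
components per intersection:
  A1: {x6,x11} {x7} {x8,x10}
  A2: {x1,x2,x3,x6,x7,x8,x9,x10,x11}
  A3: {x1,x2,x7,x8,x9,x10,x11} {x4}
  A4: {x3,x6,x11} {x7}
  A5: {x1,x2,x3,x6,x7,x8,x9,x10,x11} {x4} {x5}
  A6: {x1,x2,x6,x7,x8,x9,x10,x11} {x4} {x5}
  A12: {x6,x11} {x7} {x8,x10}
  A13: {x7} {x8,x10} {x11}
  A14: {x6,x11} {x7}
  A15: {x6,x11} {x7} {x8,x10}
  A16: {x6,x11} {x7} {x8,x10}
  A23: {x1,x2,x7,x8,x9,x10,x11}
  A24: {x3,x6,x11} {x7}
  A25: {x1,x2,x3,x6,x7,x8,x9,x10,x11}
  A26: {x1,x2,x6,x7,x8,x9,x10,x11}
  A34: {x7} {x11}
  A35: {x1,x2,x7,x8,x9,x10,x11} {x4}
  A36: {x1,x2,x7,x8,x9,x10,x11} {x4}
  A45: {x3,x6,x11} {x7}
  A46: {x6,x11} {x7}
  A56: {x1,x2,x6,x7,x8,x9,x10,x11} {x4} {x5}
  A123: {x7} {x8,x10} {x11}
  A124: {x6,x11} {x7}
  A125: {x6,x11} {x7} {x8,x10}
  A126: {x6,x11} {x7} {x8,x10}
  A134: {x7} {x11}
  A135: {x7} {x8,x10} {x11}
  A136: {x7} {x8,x10} {x11}
  A145: {x6,x11} {x7}
  A146: {x6,x11} {x7}
  A156: {x6,x11} {x7} {x8,x10}
  A234: {x7} {x11}
  A235: {x1,x2,x7,x8,x9,x10,x11}
  A236: {x1,x2,x7,x8,x9,x10,x11}
  A245: {x3,x6,x11} {x7}
  A246: {x6,x11} {x7}
  A256: {x1,x2,x6,x7,x8,x9,x10,x11}
  A345: {x7} {x11}
  A346: {x7} {x11}
  A356: {x1,x2,x7,x8,x9,x10,x11} {x4}
  A456: {x6,x11} {x7}
  A1234: {x7} {x11}
  A1235: {x7} {x8,x10} {x11}
  A1236: {x7} {x8,x10} {x11}
  A1245: {x6,x11} {x7}
  A1246: {x6,x11} {x7}
  A1256: {x6,x11} {x7} {x8,x10}
  A1345: {x7} {x11}
  A1346: {x7} {x11}
  A1356: {x7} {x8,x10} {x11}
  A1456: {x6,x11} {x7}
  A2345: {x7} {x11}
  A2346: {x7} {x11}
  A2356: {x1,x2,x7,x8,x9,x10,x11}
  A2456: {x6,x11} {x7}
  A3456: {x7} {x11}
  A12345: {x7} {x11}
  A12346: {x7} {x11}
  A12356: {x7} {x8,x10} {x11}
  A12456: {x6,x11} {x7}
  A13456: {x7} {x11}
  A23456: {x7} {x11}
  A123456: {x7} {x11}
C dims 14,32,43,33; δ0: rk 11, SNF 1^11; δ1: rk 21, SNF 1^21; δ2: rk 22, SNF 1^22
Ȟ^0: (14−11)−0=3 ⇒ Z^3
Ȟ^1: (32−21)−11=0 ⇒ 0
Ȟ^2: (43−22)−21=0 ⇒ 0

Ȟ^0(U;F) ≅ Z^3, Ȟ^1(U;F) ≅ 0 and Ȟ^2(U;F) ≅ 0
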